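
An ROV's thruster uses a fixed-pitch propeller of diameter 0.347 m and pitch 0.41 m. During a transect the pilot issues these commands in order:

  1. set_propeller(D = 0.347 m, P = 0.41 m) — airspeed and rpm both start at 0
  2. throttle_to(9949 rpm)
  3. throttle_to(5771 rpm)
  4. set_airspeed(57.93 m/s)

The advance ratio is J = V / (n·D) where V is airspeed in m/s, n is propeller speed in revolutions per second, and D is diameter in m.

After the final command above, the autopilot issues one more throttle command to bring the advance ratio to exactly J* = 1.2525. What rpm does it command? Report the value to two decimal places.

set_propeller: D = 0.347 m, P = 0.41 m (p = P/D = 1.181556); state ← (V=0, rpm=0)
throttle_to(9949): rpm ← 9949
throttle_to(5771): rpm ← 5771
set_airspeed(57.93): V ← 57.93 m/s
final state: V = 57.93 m/s, rpm = 5771 → n = rpm/60 = 96.183333 rev/s
target J* = 1.2525; solve J* = V/(n·D) for n: n = V/(J*·D) = 57.93/(1.2525 × 0.347) = 133.289617 rev/s
rpm = 60·n = 7997.377004

rpm = 7997.38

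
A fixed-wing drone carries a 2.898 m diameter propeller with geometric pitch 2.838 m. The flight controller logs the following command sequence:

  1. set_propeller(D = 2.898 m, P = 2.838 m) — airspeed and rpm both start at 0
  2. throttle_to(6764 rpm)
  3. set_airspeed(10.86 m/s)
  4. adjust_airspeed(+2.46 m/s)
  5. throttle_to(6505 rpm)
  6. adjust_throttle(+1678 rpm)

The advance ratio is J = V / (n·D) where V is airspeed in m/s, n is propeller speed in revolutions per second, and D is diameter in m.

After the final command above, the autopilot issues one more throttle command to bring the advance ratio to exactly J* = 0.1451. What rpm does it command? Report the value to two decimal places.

rpm = 1900.60

set_propeller: D = 2.898 m, P = 2.838 m (p = P/D = 0.979296); state ← (V=0, rpm=0)
throttle_to(6764): rpm ← 6764
set_airspeed(10.86): V ← 10.86 m/s
adjust_airspeed(+2.46): V ← 10.86 +2.46 = 13.32 m/s
throttle_to(6505): rpm ← 6505
adjust_throttle(+1678): rpm ← 6505 +1678 = 8183
final state: V = 13.32 m/s, rpm = 8183 → n = rpm/60 = 136.383333 rev/s
target J* = 0.1451; solve J* = V/(n·D) for n: n = V/(J*·D) = 13.32/(0.1451 × 2.898) = 31.676591 rev/s
rpm = 60·n = 1900.595434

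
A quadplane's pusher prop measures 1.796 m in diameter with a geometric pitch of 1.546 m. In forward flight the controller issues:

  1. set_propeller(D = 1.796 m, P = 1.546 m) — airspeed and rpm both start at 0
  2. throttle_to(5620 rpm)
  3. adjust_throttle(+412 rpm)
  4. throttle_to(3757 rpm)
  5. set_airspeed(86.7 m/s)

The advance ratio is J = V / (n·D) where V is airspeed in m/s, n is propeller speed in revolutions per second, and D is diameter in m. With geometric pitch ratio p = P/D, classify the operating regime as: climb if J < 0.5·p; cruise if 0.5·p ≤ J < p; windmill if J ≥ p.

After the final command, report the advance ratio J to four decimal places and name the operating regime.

set_propeller: D = 1.796 m, P = 1.546 m (p = P/D = 0.860802); state ← (V=0, rpm=0)
throttle_to(5620): rpm ← 5620
adjust_throttle(+412): rpm ← 5620 +412 = 6032
throttle_to(3757): rpm ← 3757
set_airspeed(86.7): V ← 86.7 m/s
final state: V = 86.7 m/s, rpm = 3757 → n = rpm/60 = 62.616667 rev/s
J = V / (n·D) = 86.7 / (62.616667 × 1.796) = 0.770944
regime bands: climb J<0.4304 | cruise [0.4304, 0.8608) | windmill J≥0.8608
J = 0.7709 → cruise

J = 0.7709, regime = cruise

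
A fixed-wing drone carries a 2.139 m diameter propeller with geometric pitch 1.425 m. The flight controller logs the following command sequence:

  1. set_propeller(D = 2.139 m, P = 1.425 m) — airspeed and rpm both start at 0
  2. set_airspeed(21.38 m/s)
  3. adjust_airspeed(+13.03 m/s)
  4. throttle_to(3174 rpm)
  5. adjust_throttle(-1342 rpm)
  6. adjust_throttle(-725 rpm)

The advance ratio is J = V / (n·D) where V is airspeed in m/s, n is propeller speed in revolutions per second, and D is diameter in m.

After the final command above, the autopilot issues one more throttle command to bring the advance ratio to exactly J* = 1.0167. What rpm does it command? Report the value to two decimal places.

rpm = 949.36

set_propeller: D = 2.139 m, P = 1.425 m (p = P/D = 0.666199); state ← (V=0, rpm=0)
set_airspeed(21.38): V ← 21.38 m/s
adjust_airspeed(+13.03): V ← 21.38 +13.03 = 34.41 m/s
throttle_to(3174): rpm ← 3174
adjust_throttle(-1342): rpm ← 3174 -1342 = 1832
adjust_throttle(-725): rpm ← 1832 -725 = 1107
final state: V = 34.41 m/s, rpm = 1107 → n = rpm/60 = 18.450000 rev/s
target J* = 1.0167; solve J* = V/(n·D) for n: n = V/(J*·D) = 34.41/(1.0167 × 2.139) = 15.822717 rev/s
rpm = 60·n = 949.363029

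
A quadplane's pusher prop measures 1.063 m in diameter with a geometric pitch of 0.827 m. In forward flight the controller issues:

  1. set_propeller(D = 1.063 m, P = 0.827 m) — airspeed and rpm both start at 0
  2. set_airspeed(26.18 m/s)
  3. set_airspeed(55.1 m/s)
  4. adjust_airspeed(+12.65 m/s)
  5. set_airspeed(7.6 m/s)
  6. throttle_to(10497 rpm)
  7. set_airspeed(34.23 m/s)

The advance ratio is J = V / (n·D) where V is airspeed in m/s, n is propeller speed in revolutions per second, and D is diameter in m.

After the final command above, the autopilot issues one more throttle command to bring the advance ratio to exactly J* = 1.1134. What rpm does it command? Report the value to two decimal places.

rpm = 1735.30

set_propeller: D = 1.063 m, P = 0.827 m (p = P/D = 0.777987); state ← (V=0, rpm=0)
set_airspeed(26.18): V ← 26.18 m/s
set_airspeed(55.1): V ← 55.1 m/s
adjust_airspeed(+12.65): V ← 55.1 +12.65 = 67.75 m/s
set_airspeed(7.6): V ← 7.6 m/s
throttle_to(10497): rpm ← 10497
set_airspeed(34.23): V ← 34.23 m/s
final state: V = 34.23 m/s, rpm = 10497 → n = rpm/60 = 174.950000 rev/s
target J* = 1.1134; solve J* = V/(n·D) for n: n = V/(J*·D) = 34.23/(1.1134 × 1.063) = 28.921607 rev/s
rpm = 60·n = 1735.296409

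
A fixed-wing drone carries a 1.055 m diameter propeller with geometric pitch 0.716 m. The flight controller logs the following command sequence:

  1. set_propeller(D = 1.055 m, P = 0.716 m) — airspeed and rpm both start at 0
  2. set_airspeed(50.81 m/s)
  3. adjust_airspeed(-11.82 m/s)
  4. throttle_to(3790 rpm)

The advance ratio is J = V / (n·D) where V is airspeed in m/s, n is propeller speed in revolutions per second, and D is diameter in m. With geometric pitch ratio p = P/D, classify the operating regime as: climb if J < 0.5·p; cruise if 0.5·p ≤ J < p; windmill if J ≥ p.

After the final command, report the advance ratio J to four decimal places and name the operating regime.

J = 0.5851, regime = cruise

set_propeller: D = 1.055 m, P = 0.716 m (p = P/D = 0.678673); state ← (V=0, rpm=0)
set_airspeed(50.81): V ← 50.81 m/s
adjust_airspeed(-11.82): V ← 50.81 -11.82 = 38.99 m/s
throttle_to(3790): rpm ← 3790
final state: V = 38.99 m/s, rpm = 3790 → n = rpm/60 = 63.166667 rev/s
J = V / (n·D) = 38.99 / (63.166667 × 1.055) = 0.585077
regime bands: climb J<0.3393 | cruise [0.3393, 0.6787) | windmill J≥0.6787
J = 0.5851 → cruise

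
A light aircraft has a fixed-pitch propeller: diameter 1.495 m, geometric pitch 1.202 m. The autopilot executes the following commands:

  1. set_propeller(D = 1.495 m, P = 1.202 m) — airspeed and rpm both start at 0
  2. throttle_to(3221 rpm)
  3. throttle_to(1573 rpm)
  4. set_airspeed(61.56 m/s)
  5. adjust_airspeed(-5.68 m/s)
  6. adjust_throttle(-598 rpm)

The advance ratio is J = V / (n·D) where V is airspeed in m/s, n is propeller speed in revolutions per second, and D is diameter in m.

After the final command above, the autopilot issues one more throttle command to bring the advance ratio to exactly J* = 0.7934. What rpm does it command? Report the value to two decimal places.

rpm = 2826.66

set_propeller: D = 1.495 m, P = 1.202 m (p = P/D = 0.804013); state ← (V=0, rpm=0)
throttle_to(3221): rpm ← 3221
throttle_to(1573): rpm ← 1573
set_airspeed(61.56): V ← 61.56 m/s
adjust_airspeed(-5.68): V ← 61.56 -5.68 = 55.88 m/s
adjust_throttle(-598): rpm ← 1573 -598 = 975
final state: V = 55.88 m/s, rpm = 975 → n = rpm/60 = 16.250000 rev/s
target J* = 0.7934; solve J* = V/(n·D) for n: n = V/(J*·D) = 55.88/(0.7934 × 1.495) = 47.111074 rev/s
rpm = 60·n = 2826.664463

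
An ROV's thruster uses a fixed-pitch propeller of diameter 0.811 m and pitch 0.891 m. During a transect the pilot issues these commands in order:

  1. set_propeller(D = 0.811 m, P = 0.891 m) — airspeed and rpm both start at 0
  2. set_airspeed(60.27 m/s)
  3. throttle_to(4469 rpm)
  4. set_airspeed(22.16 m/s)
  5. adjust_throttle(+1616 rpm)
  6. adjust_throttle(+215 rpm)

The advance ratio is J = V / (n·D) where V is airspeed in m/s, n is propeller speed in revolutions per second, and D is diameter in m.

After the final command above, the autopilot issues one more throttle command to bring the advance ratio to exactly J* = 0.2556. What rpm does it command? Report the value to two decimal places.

rpm = 6414.15

set_propeller: D = 0.811 m, P = 0.891 m (p = P/D = 1.098644); state ← (V=0, rpm=0)
set_airspeed(60.27): V ← 60.27 m/s
throttle_to(4469): rpm ← 4469
set_airspeed(22.16): V ← 22.16 m/s
adjust_throttle(+1616): rpm ← 4469 +1616 = 6085
adjust_throttle(+215): rpm ← 6085 +215 = 6300
final state: V = 22.16 m/s, rpm = 6300 → n = rpm/60 = 105.000000 rev/s
target J* = 0.2556; solve J* = V/(n·D) for n: n = V/(J*·D) = 22.16/(0.2556 × 0.811) = 106.902547 rev/s
rpm = 60·n = 6414.152817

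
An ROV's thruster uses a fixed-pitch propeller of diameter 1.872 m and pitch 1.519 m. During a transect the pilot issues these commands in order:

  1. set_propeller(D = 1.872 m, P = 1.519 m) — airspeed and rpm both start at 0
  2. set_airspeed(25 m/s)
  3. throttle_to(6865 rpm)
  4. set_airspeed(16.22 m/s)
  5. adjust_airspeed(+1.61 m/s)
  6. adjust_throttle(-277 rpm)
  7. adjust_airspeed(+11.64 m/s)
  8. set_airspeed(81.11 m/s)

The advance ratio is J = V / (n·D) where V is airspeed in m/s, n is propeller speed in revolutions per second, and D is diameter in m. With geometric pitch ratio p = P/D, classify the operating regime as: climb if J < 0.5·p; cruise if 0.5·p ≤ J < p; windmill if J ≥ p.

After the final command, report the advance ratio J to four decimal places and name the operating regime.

J = 0.3946, regime = climb

set_propeller: D = 1.872 m, P = 1.519 m (p = P/D = 0.811432); state ← (V=0, rpm=0)
set_airspeed(25): V ← 25 m/s
throttle_to(6865): rpm ← 6865
set_airspeed(16.22): V ← 16.22 m/s
adjust_airspeed(+1.61): V ← 16.22 +1.61 = 17.83 m/s
adjust_throttle(-277): rpm ← 6865 -277 = 6588
adjust_airspeed(+11.64): V ← 17.83 +11.64 = 29.47 m/s
set_airspeed(81.11): V ← 81.11 m/s
final state: V = 81.11 m/s, rpm = 6588 → n = rpm/60 = 109.800000 rev/s
J = V / (n·D) = 81.11 / (109.800000 × 1.872) = 0.394608
regime bands: climb J<0.4057 | cruise [0.4057, 0.8114) | windmill J≥0.8114
J = 0.3946 → climb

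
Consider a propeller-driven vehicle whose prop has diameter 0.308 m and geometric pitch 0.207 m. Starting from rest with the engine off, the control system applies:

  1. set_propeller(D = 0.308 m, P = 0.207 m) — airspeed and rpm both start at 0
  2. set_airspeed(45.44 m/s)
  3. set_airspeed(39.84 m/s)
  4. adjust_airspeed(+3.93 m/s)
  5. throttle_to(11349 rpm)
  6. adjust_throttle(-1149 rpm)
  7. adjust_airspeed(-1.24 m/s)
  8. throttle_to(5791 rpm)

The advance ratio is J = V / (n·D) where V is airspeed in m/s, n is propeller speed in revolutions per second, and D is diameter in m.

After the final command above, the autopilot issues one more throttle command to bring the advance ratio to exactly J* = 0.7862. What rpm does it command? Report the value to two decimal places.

rpm = 10538.11

set_propeller: D = 0.308 m, P = 0.207 m (p = P/D = 0.672078); state ← (V=0, rpm=0)
set_airspeed(45.44): V ← 45.44 m/s
set_airspeed(39.84): V ← 39.84 m/s
adjust_airspeed(+3.93): V ← 39.84 +3.93 = 43.77 m/s
throttle_to(11349): rpm ← 11349
adjust_throttle(-1149): rpm ← 11349 -1149 = 10200
adjust_airspeed(-1.24): V ← 43.77 -1.24 = 42.53 m/s
throttle_to(5791): rpm ← 5791
final state: V = 42.53 m/s, rpm = 5791 → n = rpm/60 = 96.516667 rev/s
target J* = 0.7862; solve J* = V/(n·D) for n: n = V/(J*·D) = 42.53/(0.7862 × 0.308) = 175.635227 rev/s
rpm = 60·n = 10538.113629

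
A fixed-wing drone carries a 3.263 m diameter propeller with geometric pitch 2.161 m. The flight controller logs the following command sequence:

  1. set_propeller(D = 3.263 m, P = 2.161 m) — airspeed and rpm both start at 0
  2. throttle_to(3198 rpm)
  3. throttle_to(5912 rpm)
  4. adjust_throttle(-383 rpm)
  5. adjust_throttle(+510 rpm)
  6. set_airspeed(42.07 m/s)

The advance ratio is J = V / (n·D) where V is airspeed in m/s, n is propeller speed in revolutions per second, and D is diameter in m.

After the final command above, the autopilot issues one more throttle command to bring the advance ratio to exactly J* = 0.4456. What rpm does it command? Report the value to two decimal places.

rpm = 1736.05

set_propeller: D = 3.263 m, P = 2.161 m (p = P/D = 0.662274); state ← (V=0, rpm=0)
throttle_to(3198): rpm ← 3198
throttle_to(5912): rpm ← 5912
adjust_throttle(-383): rpm ← 5912 -383 = 5529
adjust_throttle(+510): rpm ← 5529 +510 = 6039
set_airspeed(42.07): V ← 42.07 m/s
final state: V = 42.07 m/s, rpm = 6039 → n = rpm/60 = 100.650000 rev/s
target J* = 0.4456; solve J* = V/(n·D) for n: n = V/(J*·D) = 42.07/(0.4456 × 3.263) = 28.934119 rev/s
rpm = 60·n = 1736.047111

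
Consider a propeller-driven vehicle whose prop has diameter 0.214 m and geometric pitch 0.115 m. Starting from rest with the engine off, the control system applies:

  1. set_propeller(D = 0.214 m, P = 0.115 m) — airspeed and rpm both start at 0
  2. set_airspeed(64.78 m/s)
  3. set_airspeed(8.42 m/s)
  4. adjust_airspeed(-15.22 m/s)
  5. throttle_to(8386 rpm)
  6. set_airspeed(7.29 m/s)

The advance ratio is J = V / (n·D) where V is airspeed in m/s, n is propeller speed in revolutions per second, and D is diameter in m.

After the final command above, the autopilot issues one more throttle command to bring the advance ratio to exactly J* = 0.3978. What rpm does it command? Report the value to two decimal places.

rpm = 5138.07

set_propeller: D = 0.214 m, P = 0.115 m (p = P/D = 0.537383); state ← (V=0, rpm=0)
set_airspeed(64.78): V ← 64.78 m/s
set_airspeed(8.42): V ← 8.42 m/s
adjust_airspeed(-15.22): V ← 8.42 -15.22 = -6.8 m/s
throttle_to(8386): rpm ← 8386
set_airspeed(7.29): V ← 7.29 m/s
final state: V = 7.29 m/s, rpm = 8386 → n = rpm/60 = 139.766667 rev/s
target J* = 0.3978; solve J* = V/(n·D) for n: n = V/(J*·D) = 7.29/(0.3978 × 0.214) = 85.634541 rev/s
rpm = 60·n = 5138.072483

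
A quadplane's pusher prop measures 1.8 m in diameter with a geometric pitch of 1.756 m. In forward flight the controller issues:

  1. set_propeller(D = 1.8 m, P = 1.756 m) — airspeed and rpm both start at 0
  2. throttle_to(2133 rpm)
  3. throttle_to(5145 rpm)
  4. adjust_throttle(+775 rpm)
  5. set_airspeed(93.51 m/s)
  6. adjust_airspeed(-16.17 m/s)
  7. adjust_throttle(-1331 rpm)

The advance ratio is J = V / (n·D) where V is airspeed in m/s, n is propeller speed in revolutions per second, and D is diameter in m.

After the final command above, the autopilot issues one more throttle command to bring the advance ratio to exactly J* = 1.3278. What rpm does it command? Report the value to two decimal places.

rpm = 1941.56

set_propeller: D = 1.8 m, P = 1.756 m (p = P/D = 0.975556); state ← (V=0, rpm=0)
throttle_to(2133): rpm ← 2133
throttle_to(5145): rpm ← 5145
adjust_throttle(+775): rpm ← 5145 +775 = 5920
set_airspeed(93.51): V ← 93.51 m/s
adjust_airspeed(-16.17): V ← 93.51 -16.17 = 77.34 m/s
adjust_throttle(-1331): rpm ← 5920 -1331 = 4589
final state: V = 77.34 m/s, rpm = 4589 → n = rpm/60 = 76.483333 rev/s
target J* = 1.3278; solve J* = V/(n·D) for n: n = V/(J*·D) = 77.34/(1.3278 × 1.8) = 32.359291 rev/s
rpm = 60·n = 1941.557463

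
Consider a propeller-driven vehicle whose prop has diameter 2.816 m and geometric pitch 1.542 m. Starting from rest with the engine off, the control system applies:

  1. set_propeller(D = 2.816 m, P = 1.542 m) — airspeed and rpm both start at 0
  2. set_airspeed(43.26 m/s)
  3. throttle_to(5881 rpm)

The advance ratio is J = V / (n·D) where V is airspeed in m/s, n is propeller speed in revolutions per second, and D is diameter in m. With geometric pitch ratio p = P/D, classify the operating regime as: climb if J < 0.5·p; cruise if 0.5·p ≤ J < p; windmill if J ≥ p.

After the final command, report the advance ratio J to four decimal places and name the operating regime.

set_propeller: D = 2.816 m, P = 1.542 m (p = P/D = 0.547585); state ← (V=0, rpm=0)
set_airspeed(43.26): V ← 43.26 m/s
throttle_to(5881): rpm ← 5881
final state: V = 43.26 m/s, rpm = 5881 → n = rpm/60 = 98.016667 rev/s
J = V / (n·D) = 43.26 / (98.016667 × 2.816) = 0.156731
regime bands: climb J<0.2738 | cruise [0.2738, 0.5476) | windmill J≥0.5476
J = 0.1567 → climb

J = 0.1567, regime = climb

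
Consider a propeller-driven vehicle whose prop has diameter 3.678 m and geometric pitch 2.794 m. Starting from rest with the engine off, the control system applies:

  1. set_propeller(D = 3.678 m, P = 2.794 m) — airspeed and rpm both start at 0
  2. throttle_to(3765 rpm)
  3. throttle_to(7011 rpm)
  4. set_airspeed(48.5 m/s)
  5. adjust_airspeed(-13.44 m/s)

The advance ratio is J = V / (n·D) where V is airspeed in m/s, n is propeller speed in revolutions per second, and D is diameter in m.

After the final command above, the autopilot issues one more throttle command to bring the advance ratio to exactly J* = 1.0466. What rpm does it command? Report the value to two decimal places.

set_propeller: D = 3.678 m, P = 2.794 m (p = P/D = 0.759652); state ← (V=0, rpm=0)
throttle_to(3765): rpm ← 3765
throttle_to(7011): rpm ← 7011
set_airspeed(48.5): V ← 48.5 m/s
adjust_airspeed(-13.44): V ← 48.5 -13.44 = 35.06 m/s
final state: V = 35.06 m/s, rpm = 7011 → n = rpm/60 = 116.850000 rev/s
target J* = 1.0466; solve J* = V/(n·D) for n: n = V/(J*·D) = 35.06/(1.0466 × 3.678) = 9.107925 rev/s
rpm = 60·n = 546.475514

rpm = 546.48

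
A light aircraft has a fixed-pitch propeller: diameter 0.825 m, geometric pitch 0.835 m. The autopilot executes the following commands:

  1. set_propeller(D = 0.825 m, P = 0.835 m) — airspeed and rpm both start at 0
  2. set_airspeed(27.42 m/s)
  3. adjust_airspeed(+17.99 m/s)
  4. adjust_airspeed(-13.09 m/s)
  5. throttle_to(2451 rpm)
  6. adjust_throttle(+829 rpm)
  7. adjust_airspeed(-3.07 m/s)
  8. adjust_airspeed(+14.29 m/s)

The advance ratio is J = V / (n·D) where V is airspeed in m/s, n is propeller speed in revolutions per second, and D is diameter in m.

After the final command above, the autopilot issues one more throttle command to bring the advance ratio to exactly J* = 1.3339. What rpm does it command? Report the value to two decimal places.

set_propeller: D = 0.825 m, P = 0.835 m (p = P/D = 1.012121); state ← (V=0, rpm=0)
set_airspeed(27.42): V ← 27.42 m/s
adjust_airspeed(+17.99): V ← 27.42 +17.99 = 45.41 m/s
adjust_airspeed(-13.09): V ← 45.41 -13.09 = 32.32 m/s
throttle_to(2451): rpm ← 2451
adjust_throttle(+829): rpm ← 2451 +829 = 3280
adjust_airspeed(-3.07): V ← 32.32 -3.07 = 29.25 m/s
adjust_airspeed(+14.29): V ← 29.25 +14.29 = 43.54 m/s
final state: V = 43.54 m/s, rpm = 3280 → n = rpm/60 = 54.666667 rev/s
target J* = 1.3339; solve J* = V/(n·D) for n: n = V/(J*·D) = 43.54/(1.3339 × 0.825) = 39.565003 rev/s
rpm = 60·n = 2373.900183

rpm = 2373.90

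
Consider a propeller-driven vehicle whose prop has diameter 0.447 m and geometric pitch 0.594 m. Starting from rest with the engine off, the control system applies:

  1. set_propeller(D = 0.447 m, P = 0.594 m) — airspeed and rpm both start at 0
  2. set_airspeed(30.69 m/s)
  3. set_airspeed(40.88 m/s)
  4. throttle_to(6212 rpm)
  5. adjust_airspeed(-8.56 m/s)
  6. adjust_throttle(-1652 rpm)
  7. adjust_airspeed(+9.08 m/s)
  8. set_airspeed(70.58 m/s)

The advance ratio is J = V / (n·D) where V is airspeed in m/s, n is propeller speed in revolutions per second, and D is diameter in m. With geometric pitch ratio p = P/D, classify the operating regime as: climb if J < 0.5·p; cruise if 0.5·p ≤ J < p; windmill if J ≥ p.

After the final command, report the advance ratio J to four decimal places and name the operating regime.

J = 2.0776, regime = windmill

set_propeller: D = 0.447 m, P = 0.594 m (p = P/D = 1.328859); state ← (V=0, rpm=0)
set_airspeed(30.69): V ← 30.69 m/s
set_airspeed(40.88): V ← 40.88 m/s
throttle_to(6212): rpm ← 6212
adjust_airspeed(-8.56): V ← 40.88 -8.56 = 32.32 m/s
adjust_throttle(-1652): rpm ← 6212 -1652 = 4560
adjust_airspeed(+9.08): V ← 32.32 +9.08 = 41.4 m/s
set_airspeed(70.58): V ← 70.58 m/s
final state: V = 70.58 m/s, rpm = 4560 → n = rpm/60 = 76.000000 rev/s
J = V / (n·D) = 70.58 / (76.000000 × 0.447) = 2.077593
regime bands: climb J<0.6644 | cruise [0.6644, 1.3289) | windmill J≥1.3289
J = 2.0776 → windmill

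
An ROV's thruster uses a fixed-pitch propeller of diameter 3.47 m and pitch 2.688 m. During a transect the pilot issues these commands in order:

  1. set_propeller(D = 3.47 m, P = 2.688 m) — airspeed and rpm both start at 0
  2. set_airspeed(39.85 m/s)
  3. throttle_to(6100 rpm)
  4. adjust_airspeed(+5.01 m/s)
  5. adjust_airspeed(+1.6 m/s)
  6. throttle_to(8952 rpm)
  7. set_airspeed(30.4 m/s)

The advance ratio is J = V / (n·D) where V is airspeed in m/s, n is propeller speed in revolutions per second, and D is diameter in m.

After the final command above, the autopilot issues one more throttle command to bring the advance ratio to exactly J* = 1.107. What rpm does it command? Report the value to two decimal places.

set_propeller: D = 3.47 m, P = 2.688 m (p = P/D = 0.774640); state ← (V=0, rpm=0)
set_airspeed(39.85): V ← 39.85 m/s
throttle_to(6100): rpm ← 6100
adjust_airspeed(+5.01): V ← 39.85 +5.01 = 44.86 m/s
adjust_airspeed(+1.6): V ← 44.86 +1.6 = 46.46 m/s
throttle_to(8952): rpm ← 8952
set_airspeed(30.4): V ← 30.4 m/s
final state: V = 30.4 m/s, rpm = 8952 → n = rpm/60 = 149.200000 rev/s
target J* = 1.107; solve J* = V/(n·D) for n: n = V/(J*·D) = 30.4/(1.107 × 3.47) = 7.914008 rev/s
rpm = 60·n = 474.840483

rpm = 474.84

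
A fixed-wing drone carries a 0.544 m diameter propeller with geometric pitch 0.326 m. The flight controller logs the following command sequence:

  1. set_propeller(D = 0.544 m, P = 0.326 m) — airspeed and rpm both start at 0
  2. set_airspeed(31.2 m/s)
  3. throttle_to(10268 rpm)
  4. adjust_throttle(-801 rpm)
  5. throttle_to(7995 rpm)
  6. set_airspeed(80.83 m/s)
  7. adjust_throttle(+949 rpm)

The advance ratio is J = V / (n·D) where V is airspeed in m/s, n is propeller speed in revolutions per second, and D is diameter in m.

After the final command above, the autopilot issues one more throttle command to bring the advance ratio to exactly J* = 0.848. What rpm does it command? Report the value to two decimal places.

set_propeller: D = 0.544 m, P = 0.326 m (p = P/D = 0.599265); state ← (V=0, rpm=0)
set_airspeed(31.2): V ← 31.2 m/s
throttle_to(10268): rpm ← 10268
adjust_throttle(-801): rpm ← 10268 -801 = 9467
throttle_to(7995): rpm ← 7995
set_airspeed(80.83): V ← 80.83 m/s
adjust_throttle(+949): rpm ← 7995 +949 = 8944
final state: V = 80.83 m/s, rpm = 8944 → n = rpm/60 = 149.066667 rev/s
target J* = 0.848; solve J* = V/(n·D) for n: n = V/(J*·D) = 80.83/(0.848 × 0.544) = 175.217640 rev/s
rpm = 60·n = 10513.058407

rpm = 10513.06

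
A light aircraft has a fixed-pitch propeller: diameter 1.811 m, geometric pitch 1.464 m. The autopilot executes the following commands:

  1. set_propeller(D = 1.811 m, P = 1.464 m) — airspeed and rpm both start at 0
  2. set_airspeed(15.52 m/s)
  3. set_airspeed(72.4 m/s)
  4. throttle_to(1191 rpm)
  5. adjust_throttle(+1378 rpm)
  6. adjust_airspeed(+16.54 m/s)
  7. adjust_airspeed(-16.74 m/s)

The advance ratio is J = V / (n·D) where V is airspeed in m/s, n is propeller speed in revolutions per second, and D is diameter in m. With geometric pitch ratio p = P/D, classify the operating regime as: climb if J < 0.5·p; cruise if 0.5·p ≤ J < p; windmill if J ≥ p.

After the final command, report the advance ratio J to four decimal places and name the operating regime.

set_propeller: D = 1.811 m, P = 1.464 m (p = P/D = 0.808393); state ← (V=0, rpm=0)
set_airspeed(15.52): V ← 15.52 m/s
set_airspeed(72.4): V ← 72.4 m/s
throttle_to(1191): rpm ← 1191
adjust_throttle(+1378): rpm ← 1191 +1378 = 2569
adjust_airspeed(+16.54): V ← 72.4 +16.54 = 88.94 m/s
adjust_airspeed(-16.74): V ← 88.94 -16.74 = 72.2 m/s
final state: V = 72.2 m/s, rpm = 2569 → n = rpm/60 = 42.816667 rev/s
J = V / (n·D) = 72.2 / (42.816667 × 1.811) = 0.931121
regime bands: climb J<0.4042 | cruise [0.4042, 0.8084) | windmill J≥0.8084
J = 0.9311 → windmill

J = 0.9311, regime = windmill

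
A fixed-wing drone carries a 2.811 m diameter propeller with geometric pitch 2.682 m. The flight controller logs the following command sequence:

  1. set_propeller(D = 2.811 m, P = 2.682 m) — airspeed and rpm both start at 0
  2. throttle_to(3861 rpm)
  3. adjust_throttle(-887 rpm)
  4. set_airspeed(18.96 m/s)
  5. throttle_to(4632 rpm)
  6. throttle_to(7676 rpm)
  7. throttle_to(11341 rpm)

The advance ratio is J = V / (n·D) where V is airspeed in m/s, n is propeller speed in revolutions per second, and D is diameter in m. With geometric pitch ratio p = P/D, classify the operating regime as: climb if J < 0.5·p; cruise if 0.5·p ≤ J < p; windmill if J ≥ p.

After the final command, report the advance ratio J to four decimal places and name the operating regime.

set_propeller: D = 2.811 m, P = 2.682 m (p = P/D = 0.954109); state ← (V=0, rpm=0)
throttle_to(3861): rpm ← 3861
adjust_throttle(-887): rpm ← 3861 -887 = 2974
set_airspeed(18.96): V ← 18.96 m/s
throttle_to(4632): rpm ← 4632
throttle_to(7676): rpm ← 7676
throttle_to(11341): rpm ← 11341
final state: V = 18.96 m/s, rpm = 11341 → n = rpm/60 = 189.016667 rev/s
J = V / (n·D) = 18.96 / (189.016667 × 2.811) = 0.035684
regime bands: climb J<0.4771 | cruise [0.4771, 0.9541) | windmill J≥0.9541
J = 0.0357 → climb

J = 0.0357, regime = climb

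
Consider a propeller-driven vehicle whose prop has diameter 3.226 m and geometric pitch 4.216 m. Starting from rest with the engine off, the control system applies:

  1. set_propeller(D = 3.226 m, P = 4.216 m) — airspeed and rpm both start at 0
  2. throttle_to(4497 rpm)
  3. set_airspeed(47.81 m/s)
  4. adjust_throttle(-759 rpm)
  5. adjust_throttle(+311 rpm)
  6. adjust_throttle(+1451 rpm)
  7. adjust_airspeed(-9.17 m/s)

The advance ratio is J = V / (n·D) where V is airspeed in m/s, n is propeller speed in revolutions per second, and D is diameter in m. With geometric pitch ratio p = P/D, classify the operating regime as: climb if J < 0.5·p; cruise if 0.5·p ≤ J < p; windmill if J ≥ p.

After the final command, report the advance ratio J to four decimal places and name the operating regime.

J = 0.1307, regime = climb

set_propeller: D = 3.226 m, P = 4.216 m (p = P/D = 1.306882); state ← (V=0, rpm=0)
throttle_to(4497): rpm ← 4497
set_airspeed(47.81): V ← 47.81 m/s
adjust_throttle(-759): rpm ← 4497 -759 = 3738
adjust_throttle(+311): rpm ← 3738 +311 = 4049
adjust_throttle(+1451): rpm ← 4049 +1451 = 5500
adjust_airspeed(-9.17): V ← 47.81 -9.17 = 38.64 m/s
final state: V = 38.64 m/s, rpm = 5500 → n = rpm/60 = 91.666667 rev/s
J = V / (n·D) = 38.64 / (91.666667 × 3.226) = 0.130666
regime bands: climb J<0.6534 | cruise [0.6534, 1.3069) | windmill J≥1.3069
J = 0.1307 → climb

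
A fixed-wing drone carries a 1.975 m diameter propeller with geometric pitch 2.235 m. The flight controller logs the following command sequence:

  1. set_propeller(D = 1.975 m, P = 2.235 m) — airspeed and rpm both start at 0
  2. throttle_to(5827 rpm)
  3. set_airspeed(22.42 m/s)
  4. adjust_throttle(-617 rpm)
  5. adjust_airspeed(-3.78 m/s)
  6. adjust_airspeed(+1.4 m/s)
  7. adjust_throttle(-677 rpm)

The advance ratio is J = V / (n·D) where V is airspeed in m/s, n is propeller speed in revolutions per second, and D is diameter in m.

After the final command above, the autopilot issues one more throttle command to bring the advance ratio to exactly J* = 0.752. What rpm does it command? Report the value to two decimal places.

rpm = 809.59

set_propeller: D = 1.975 m, P = 2.235 m (p = P/D = 1.131646); state ← (V=0, rpm=0)
throttle_to(5827): rpm ← 5827
set_airspeed(22.42): V ← 22.42 m/s
adjust_throttle(-617): rpm ← 5827 -617 = 5210
adjust_airspeed(-3.78): V ← 22.42 -3.78 = 18.64 m/s
adjust_airspeed(+1.4): V ← 18.64 +1.4 = 20.04 m/s
adjust_throttle(-677): rpm ← 5210 -677 = 4533
final state: V = 20.04 m/s, rpm = 4533 → n = rpm/60 = 75.550000 rev/s
target J* = 0.752; solve J* = V/(n·D) for n: n = V/(J*·D) = 20.04/(0.752 × 1.975) = 13.493132 rev/s
rpm = 60·n = 809.587934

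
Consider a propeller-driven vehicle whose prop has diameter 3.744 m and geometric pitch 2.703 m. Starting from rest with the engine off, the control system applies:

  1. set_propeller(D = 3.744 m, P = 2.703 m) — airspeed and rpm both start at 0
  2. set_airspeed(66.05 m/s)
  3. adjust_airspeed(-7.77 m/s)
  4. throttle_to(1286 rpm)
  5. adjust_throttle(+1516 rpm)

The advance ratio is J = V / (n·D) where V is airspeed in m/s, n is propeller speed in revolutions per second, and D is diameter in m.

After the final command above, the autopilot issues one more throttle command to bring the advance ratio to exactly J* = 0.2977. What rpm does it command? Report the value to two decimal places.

rpm = 3137.30

set_propeller: D = 3.744 m, P = 2.703 m (p = P/D = 0.721955); state ← (V=0, rpm=0)
set_airspeed(66.05): V ← 66.05 m/s
adjust_airspeed(-7.77): V ← 66.05 -7.77 = 58.28 m/s
throttle_to(1286): rpm ← 1286
adjust_throttle(+1516): rpm ← 1286 +1516 = 2802
final state: V = 58.28 m/s, rpm = 2802 → n = rpm/60 = 46.700000 rev/s
target J* = 0.2977; solve J* = V/(n·D) for n: n = V/(J*·D) = 58.28/(0.2977 × 3.744) = 52.288342 rev/s
rpm = 60·n = 3137.300500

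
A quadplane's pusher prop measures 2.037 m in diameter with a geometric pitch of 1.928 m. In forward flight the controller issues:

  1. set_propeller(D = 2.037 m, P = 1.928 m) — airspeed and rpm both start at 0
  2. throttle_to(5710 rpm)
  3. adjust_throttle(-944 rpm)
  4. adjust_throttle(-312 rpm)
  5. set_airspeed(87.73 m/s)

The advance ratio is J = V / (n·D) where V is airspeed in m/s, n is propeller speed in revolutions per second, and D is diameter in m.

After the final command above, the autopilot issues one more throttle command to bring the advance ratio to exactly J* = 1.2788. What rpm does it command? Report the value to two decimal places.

set_propeller: D = 2.037 m, P = 1.928 m (p = P/D = 0.946490); state ← (V=0, rpm=0)
throttle_to(5710): rpm ← 5710
adjust_throttle(-944): rpm ← 5710 -944 = 4766
adjust_throttle(-312): rpm ← 4766 -312 = 4454
set_airspeed(87.73): V ← 87.73 m/s
final state: V = 87.73 m/s, rpm = 4454 → n = rpm/60 = 74.233333 rev/s
target J* = 1.2788; solve J* = V/(n·D) for n: n = V/(J*·D) = 87.73/(1.2788 × 2.037) = 33.678634 rev/s
rpm = 60·n = 2020.718061

rpm = 2020.72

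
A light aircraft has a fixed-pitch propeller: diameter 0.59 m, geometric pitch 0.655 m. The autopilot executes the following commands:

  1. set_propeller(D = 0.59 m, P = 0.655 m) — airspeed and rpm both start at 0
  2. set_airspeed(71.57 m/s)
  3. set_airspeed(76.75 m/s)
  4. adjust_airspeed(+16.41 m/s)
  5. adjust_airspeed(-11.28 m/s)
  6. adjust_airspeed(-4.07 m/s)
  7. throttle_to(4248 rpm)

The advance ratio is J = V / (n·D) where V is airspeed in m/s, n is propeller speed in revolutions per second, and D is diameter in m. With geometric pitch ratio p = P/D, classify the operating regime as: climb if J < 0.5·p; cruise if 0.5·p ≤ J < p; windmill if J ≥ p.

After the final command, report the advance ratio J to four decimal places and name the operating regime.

set_propeller: D = 0.59 m, P = 0.655 m (p = P/D = 1.110169); state ← (V=0, rpm=0)
set_airspeed(71.57): V ← 71.57 m/s
set_airspeed(76.75): V ← 76.75 m/s
adjust_airspeed(+16.41): V ← 76.75 +16.41 = 93.16 m/s
adjust_airspeed(-11.28): V ← 93.16 -11.28 = 81.88 m/s
adjust_airspeed(-4.07): V ← 81.88 -4.07 = 77.81 m/s
throttle_to(4248): rpm ← 4248
final state: V = 77.81 m/s, rpm = 4248 → n = rpm/60 = 70.800000 rev/s
J = V / (n·D) = 77.81 / (70.800000 × 0.59) = 1.862731
regime bands: climb J<0.5551 | cruise [0.5551, 1.1102) | windmill J≥1.1102
J = 1.8627 → windmill

J = 1.8627, regime = windmill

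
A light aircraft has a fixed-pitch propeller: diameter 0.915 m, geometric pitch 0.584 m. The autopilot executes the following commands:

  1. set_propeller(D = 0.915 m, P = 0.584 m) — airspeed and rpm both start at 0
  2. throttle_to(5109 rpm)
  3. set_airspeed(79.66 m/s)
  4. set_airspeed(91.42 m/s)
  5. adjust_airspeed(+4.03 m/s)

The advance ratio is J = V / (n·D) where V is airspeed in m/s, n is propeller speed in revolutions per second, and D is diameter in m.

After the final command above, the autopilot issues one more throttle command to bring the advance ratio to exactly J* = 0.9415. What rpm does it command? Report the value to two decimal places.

set_propeller: D = 0.915 m, P = 0.584 m (p = P/D = 0.638251); state ← (V=0, rpm=0)
throttle_to(5109): rpm ← 5109
set_airspeed(79.66): V ← 79.66 m/s
set_airspeed(91.42): V ← 91.42 m/s
adjust_airspeed(+4.03): V ← 91.42 +4.03 = 95.45 m/s
final state: V = 95.45 m/s, rpm = 5109 → n = rpm/60 = 85.150000 rev/s
target J* = 0.9415; solve J* = V/(n·D) for n: n = V/(J*·D) = 95.45/(0.9415 × 0.915) = 110.798662 rev/s
rpm = 60·n = 6647.919696

rpm = 6647.92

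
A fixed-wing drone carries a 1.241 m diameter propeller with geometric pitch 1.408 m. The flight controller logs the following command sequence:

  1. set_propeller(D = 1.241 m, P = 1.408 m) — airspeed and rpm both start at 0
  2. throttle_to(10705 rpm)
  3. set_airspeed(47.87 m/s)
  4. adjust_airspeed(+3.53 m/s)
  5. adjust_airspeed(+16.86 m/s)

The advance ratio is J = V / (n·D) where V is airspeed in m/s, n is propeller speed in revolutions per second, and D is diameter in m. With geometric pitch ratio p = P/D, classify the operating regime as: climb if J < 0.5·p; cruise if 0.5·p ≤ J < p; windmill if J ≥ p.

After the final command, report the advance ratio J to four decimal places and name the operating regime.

set_propeller: D = 1.241 m, P = 1.408 m (p = P/D = 1.134569); state ← (V=0, rpm=0)
throttle_to(10705): rpm ← 10705
set_airspeed(47.87): V ← 47.87 m/s
adjust_airspeed(+3.53): V ← 47.87 +3.53 = 51.4 m/s
adjust_airspeed(+16.86): V ← 51.4 +16.86 = 68.26 m/s
final state: V = 68.26 m/s, rpm = 10705 → n = rpm/60 = 178.416667 rev/s
J = V / (n·D) = 68.26 / (178.416667 × 1.241) = 0.308290
regime bands: climb J<0.5673 | cruise [0.5673, 1.1346) | windmill J≥1.1346
J = 0.3083 → climb

J = 0.3083, regime = climb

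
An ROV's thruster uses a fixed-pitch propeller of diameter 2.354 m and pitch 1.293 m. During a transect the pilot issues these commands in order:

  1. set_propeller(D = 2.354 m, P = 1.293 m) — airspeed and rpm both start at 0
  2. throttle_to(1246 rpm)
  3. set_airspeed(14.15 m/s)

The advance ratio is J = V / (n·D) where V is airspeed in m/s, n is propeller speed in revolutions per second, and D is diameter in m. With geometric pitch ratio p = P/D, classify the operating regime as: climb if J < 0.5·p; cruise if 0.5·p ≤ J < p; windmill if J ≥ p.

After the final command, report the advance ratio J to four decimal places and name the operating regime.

J = 0.2895, regime = cruise

set_propeller: D = 2.354 m, P = 1.293 m (p = P/D = 0.549278); state ← (V=0, rpm=0)
throttle_to(1246): rpm ← 1246
set_airspeed(14.15): V ← 14.15 m/s
final state: V = 14.15 m/s, rpm = 1246 → n = rpm/60 = 20.766667 rev/s
J = V / (n·D) = 14.15 / (20.766667 × 2.354) = 0.289456
regime bands: climb J<0.2746 | cruise [0.2746, 0.5493) | windmill J≥0.5493
J = 0.2895 → cruise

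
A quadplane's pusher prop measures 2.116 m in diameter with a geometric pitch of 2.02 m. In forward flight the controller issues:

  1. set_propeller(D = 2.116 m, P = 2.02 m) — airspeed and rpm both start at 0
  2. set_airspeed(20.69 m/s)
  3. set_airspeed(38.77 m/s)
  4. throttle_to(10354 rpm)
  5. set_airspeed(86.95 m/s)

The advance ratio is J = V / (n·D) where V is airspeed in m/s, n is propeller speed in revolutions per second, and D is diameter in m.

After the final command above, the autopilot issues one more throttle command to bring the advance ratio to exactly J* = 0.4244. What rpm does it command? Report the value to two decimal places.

set_propeller: D = 2.116 m, P = 2.02 m (p = P/D = 0.954631); state ← (V=0, rpm=0)
set_airspeed(20.69): V ← 20.69 m/s
set_airspeed(38.77): V ← 38.77 m/s
throttle_to(10354): rpm ← 10354
set_airspeed(86.95): V ← 86.95 m/s
final state: V = 86.95 m/s, rpm = 10354 → n = rpm/60 = 172.566667 rev/s
target J* = 0.4244; solve J* = V/(n·D) for n: n = V/(J*·D) = 86.95/(0.4244 × 2.116) = 96.823003 rev/s
rpm = 60·n = 5809.380172

rpm = 5809.38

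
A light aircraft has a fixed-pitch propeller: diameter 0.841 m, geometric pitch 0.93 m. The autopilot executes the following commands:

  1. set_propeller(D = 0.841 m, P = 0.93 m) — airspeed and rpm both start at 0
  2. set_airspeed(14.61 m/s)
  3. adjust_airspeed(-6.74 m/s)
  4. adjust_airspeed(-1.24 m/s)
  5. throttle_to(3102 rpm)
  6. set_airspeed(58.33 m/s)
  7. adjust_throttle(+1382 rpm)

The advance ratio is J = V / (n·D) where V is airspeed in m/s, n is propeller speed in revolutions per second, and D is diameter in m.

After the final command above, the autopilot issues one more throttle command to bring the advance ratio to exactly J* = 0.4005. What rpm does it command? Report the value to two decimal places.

set_propeller: D = 0.841 m, P = 0.93 m (p = P/D = 1.105826); state ← (V=0, rpm=0)
set_airspeed(14.61): V ← 14.61 m/s
adjust_airspeed(-6.74): V ← 14.61 -6.74 = 7.87 m/s
adjust_airspeed(-1.24): V ← 7.87 -1.24 = 6.63 m/s
throttle_to(3102): rpm ← 3102
set_airspeed(58.33): V ← 58.33 m/s
adjust_throttle(+1382): rpm ← 3102 +1382 = 4484
final state: V = 58.33 m/s, rpm = 4484 → n = rpm/60 = 74.733333 rev/s
target J* = 0.4005; solve J* = V/(n·D) for n: n = V/(J*·D) = 58.33/(0.4005 × 0.841) = 173.178295 rev/s
rpm = 60·n = 10390.697716

rpm = 10390.70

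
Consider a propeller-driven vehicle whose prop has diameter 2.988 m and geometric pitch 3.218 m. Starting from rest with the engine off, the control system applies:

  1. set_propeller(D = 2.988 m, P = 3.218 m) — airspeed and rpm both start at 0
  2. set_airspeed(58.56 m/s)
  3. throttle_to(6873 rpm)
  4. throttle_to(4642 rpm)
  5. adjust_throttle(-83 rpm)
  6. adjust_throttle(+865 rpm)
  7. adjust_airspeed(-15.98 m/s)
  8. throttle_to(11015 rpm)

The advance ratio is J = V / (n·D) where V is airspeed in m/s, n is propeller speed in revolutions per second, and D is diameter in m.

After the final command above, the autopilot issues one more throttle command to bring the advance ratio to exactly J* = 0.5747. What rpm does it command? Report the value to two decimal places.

set_propeller: D = 2.988 m, P = 3.218 m (p = P/D = 1.076975); state ← (V=0, rpm=0)
set_airspeed(58.56): V ← 58.56 m/s
throttle_to(6873): rpm ← 6873
throttle_to(4642): rpm ← 4642
adjust_throttle(-83): rpm ← 4642 -83 = 4559
adjust_throttle(+865): rpm ← 4559 +865 = 5424
adjust_airspeed(-15.98): V ← 58.56 -15.98 = 42.58 m/s
throttle_to(11015): rpm ← 11015
final state: V = 42.58 m/s, rpm = 11015 → n = rpm/60 = 183.583333 rev/s
target J* = 0.5747; solve J* = V/(n·D) for n: n = V/(J*·D) = 42.58/(0.5747 × 2.988) = 24.796128 rev/s
rpm = 60·n = 1487.767671

rpm = 1487.77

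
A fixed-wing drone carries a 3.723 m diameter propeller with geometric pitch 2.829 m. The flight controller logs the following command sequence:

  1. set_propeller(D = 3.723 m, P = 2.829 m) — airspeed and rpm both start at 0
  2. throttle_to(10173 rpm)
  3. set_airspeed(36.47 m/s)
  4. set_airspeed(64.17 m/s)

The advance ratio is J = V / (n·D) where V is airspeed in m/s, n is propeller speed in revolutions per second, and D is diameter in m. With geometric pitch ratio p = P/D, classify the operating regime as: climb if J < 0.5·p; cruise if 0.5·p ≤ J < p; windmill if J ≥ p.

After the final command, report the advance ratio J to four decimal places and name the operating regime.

J = 0.1017, regime = climb

set_propeller: D = 3.723 m, P = 2.829 m (p = P/D = 0.759871); state ← (V=0, rpm=0)
throttle_to(10173): rpm ← 10173
set_airspeed(36.47): V ← 36.47 m/s
set_airspeed(64.17): V ← 64.17 m/s
final state: V = 64.17 m/s, rpm = 10173 → n = rpm/60 = 169.550000 rev/s
J = V / (n·D) = 64.17 / (169.550000 × 3.723) = 0.101658
regime bands: climb J<0.3799 | cruise [0.3799, 0.7599) | windmill J≥0.7599
J = 0.1017 → climb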